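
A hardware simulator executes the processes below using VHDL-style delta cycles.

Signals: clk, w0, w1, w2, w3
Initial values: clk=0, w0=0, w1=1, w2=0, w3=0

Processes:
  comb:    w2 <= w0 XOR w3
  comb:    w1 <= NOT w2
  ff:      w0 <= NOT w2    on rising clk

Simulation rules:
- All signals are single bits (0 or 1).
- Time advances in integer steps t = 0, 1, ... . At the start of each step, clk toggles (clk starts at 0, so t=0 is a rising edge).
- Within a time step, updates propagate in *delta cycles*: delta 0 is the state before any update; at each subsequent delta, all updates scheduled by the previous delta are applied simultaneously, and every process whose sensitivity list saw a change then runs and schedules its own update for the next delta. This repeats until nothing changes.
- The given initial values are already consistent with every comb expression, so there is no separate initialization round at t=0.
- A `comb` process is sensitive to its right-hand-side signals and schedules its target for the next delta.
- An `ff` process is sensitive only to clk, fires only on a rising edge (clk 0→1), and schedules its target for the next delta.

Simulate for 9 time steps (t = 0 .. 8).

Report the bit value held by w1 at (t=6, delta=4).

[bits: w0,w1,w3,clk,w2]
t=0: Δ0=01000 Δ1=01010 Δ2=11010 Δ3=11011 Δ4=10011 | 4Δ
t=1: Δ0=10011 Δ1=10001 | 1Δ
t=2: Δ0=10001 Δ1=10011 Δ2=00011 Δ3=00010 Δ4=01010 | 4Δ
t=3: Δ0=01010 Δ1=01000 | 1Δ
t=4: Δ0=01000 Δ1=01010 Δ2=11010 Δ3=11011 Δ4=10011 | 4Δ
t=5: Δ0=10011 Δ1=10001 | 1Δ
t=6: Δ0=10001 Δ1=10011 Δ2=00011 Δ3=00010 Δ4=01010 | 4Δ
t=7: Δ0=01010 Δ1=01000 | 1Δ
t=8: Δ0=01000 Δ1=01010 Δ2=11010 Δ3=11011 Δ4=10011 | 4Δ

1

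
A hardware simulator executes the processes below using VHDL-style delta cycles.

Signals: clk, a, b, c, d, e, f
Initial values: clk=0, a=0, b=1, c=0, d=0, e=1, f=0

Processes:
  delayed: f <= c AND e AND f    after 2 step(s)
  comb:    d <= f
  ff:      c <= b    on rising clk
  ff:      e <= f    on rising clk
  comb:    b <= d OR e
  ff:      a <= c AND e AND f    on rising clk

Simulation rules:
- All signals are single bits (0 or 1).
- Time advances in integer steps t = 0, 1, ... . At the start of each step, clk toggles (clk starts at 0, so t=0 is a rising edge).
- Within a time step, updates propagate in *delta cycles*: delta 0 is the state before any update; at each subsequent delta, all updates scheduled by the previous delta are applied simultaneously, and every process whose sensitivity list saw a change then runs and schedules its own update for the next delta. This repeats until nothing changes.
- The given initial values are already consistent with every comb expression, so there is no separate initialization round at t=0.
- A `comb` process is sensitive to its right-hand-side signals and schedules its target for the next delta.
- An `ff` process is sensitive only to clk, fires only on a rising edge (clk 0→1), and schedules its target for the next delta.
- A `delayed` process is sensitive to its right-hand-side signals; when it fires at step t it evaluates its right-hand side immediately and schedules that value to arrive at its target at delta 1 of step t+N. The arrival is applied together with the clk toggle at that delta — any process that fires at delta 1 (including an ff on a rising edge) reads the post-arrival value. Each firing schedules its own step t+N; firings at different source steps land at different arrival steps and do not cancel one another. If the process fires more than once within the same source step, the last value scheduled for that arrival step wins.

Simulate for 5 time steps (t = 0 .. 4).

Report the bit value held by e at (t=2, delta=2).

0

t=0 Δ0: f=0 clk=0 c=0 d=0 a=0 b=1 e=1
  Δ1: clk:0→1
  Δ2: c:0→1, e:1→0
  Δ3: b:1→0
  (3Δ to stable)
t=1 Δ0: f=0 clk=1 c=1 d=0 a=0 b=0 e=0
  Δ1: clk:1→0
  (1Δ to stable)
t=2 Δ0: f=0 clk=0 c=1 d=0 a=0 b=0 e=0
  Δ1: clk:0→1
  Δ2: c:1→0
  (2Δ to stable)
t=3 Δ0: f=0 clk=1 c=0 d=0 a=0 b=0 e=0
  Δ1: clk:1→0
  (1Δ to stable)
t=4 Δ0: f=0 clk=0 c=0 d=0 a=0 b=0 e=0
  Δ1: clk:0→1
  (1Δ to stable)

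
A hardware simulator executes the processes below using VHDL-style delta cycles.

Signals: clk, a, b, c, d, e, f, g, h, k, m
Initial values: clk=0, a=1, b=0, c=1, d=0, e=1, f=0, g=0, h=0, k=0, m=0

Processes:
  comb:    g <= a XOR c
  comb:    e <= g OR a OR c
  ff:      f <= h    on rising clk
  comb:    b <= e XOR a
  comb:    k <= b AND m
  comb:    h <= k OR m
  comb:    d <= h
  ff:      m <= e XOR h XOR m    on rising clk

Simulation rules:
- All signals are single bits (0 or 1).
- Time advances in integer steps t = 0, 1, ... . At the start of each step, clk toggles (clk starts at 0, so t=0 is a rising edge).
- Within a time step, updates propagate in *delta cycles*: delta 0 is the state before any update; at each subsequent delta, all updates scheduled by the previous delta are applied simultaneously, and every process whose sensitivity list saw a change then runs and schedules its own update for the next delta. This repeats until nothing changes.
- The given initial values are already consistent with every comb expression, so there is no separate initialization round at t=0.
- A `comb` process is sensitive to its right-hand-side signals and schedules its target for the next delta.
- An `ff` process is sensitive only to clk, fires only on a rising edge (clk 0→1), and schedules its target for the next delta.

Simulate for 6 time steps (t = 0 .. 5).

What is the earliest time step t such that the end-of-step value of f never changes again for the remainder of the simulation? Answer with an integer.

t0.Δ0 e=1 a=1 k=0 clk=0 m=0 h=0 b=0 c=1 d=0 g=0 f=0
t0.Δ1 e=1 a=1 k=0 clk=1 m=0 h=0 b=0 c=1 d=0 g=0 f=0
t0.Δ2 e=1 a=1 k=0 clk=1 m=1 h=0 b=0 c=1 d=0 g=0 f=0
t0.Δ3 e=1 a=1 k=0 clk=1 m=1 h=1 b=0 c=1 d=0 g=0 f=0
t0.Δ4 e=1 a=1 k=0 clk=1 m=1 h=1 b=0 c=1 d=1 g=0 f=0
t1.Δ0 e=1 a=1 k=0 clk=1 m=1 h=1 b=0 c=1 d=1 g=0 f=0
t1.Δ1 e=1 a=1 k=0 clk=0 m=1 h=1 b=0 c=1 d=1 g=0 f=0
t2.Δ0 e=1 a=1 k=0 clk=0 m=1 h=1 b=0 c=1 d=1 g=0 f=0
t2.Δ1 e=1 a=1 k=0 clk=1 m=1 h=1 b=0 c=1 d=1 g=0 f=0
t2.Δ2 e=1 a=1 k=0 clk=1 m=1 h=1 b=0 c=1 d=1 g=0 f=1
t3.Δ0 e=1 a=1 k=0 clk=1 m=1 h=1 b=0 c=1 d=1 g=0 f=1
t3.Δ1 e=1 a=1 k=0 clk=0 m=1 h=1 b=0 c=1 d=1 g=0 f=1
t4.Δ0 e=1 a=1 k=0 clk=0 m=1 h=1 b=0 c=1 d=1 g=0 f=1
t4.Δ1 e=1 a=1 k=0 clk=1 m=1 h=1 b=0 c=1 d=1 g=0 f=1
t5.Δ0 e=1 a=1 k=0 clk=1 m=1 h=1 b=0 c=1 d=1 g=0 f=1
t5.Δ1 e=1 a=1 k=0 clk=0 m=1 h=1 b=0 c=1 d=1 g=0 f=1

2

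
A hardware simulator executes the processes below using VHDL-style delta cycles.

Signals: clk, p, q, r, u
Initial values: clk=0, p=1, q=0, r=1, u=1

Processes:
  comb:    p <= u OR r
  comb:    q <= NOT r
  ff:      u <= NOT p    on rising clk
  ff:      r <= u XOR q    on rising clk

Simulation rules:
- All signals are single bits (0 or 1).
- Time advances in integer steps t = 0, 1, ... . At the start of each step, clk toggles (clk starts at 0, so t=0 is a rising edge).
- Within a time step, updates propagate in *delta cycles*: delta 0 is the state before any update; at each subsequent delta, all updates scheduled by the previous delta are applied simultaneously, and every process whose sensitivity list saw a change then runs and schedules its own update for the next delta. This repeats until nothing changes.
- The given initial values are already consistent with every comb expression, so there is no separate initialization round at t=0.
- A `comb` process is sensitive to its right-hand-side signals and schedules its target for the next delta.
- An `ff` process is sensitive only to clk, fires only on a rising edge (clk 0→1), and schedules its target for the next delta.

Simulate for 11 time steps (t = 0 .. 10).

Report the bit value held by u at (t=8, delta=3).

[bits: r,q,u,clk,p]
t=0: Δ0=10101 Δ1=10111 Δ2=10011 | 2Δ
t=1: Δ0=10011 Δ1=10001 | 1Δ
t=2: Δ0=10001 Δ1=10011 Δ2=00011 Δ3=01010 | 3Δ
t=3: Δ0=01010 Δ1=01000 | 1Δ
t=4: Δ0=01000 Δ1=01010 Δ2=11110 Δ3=10111 | 3Δ
t=5: Δ0=10111 Δ1=10101 | 1Δ
t=6: Δ0=10101 Δ1=10111 Δ2=10011 | 2Δ
t=7: Δ0=10011 Δ1=10001 | 1Δ
t=8: Δ0=10001 Δ1=10011 Δ2=00011 Δ3=01010 | 3Δ
t=9: Δ0=01010 Δ1=01000 | 1Δ
t=10: Δ0=01000 Δ1=01010 Δ2=11110 Δ3=10111 | 3Δ

0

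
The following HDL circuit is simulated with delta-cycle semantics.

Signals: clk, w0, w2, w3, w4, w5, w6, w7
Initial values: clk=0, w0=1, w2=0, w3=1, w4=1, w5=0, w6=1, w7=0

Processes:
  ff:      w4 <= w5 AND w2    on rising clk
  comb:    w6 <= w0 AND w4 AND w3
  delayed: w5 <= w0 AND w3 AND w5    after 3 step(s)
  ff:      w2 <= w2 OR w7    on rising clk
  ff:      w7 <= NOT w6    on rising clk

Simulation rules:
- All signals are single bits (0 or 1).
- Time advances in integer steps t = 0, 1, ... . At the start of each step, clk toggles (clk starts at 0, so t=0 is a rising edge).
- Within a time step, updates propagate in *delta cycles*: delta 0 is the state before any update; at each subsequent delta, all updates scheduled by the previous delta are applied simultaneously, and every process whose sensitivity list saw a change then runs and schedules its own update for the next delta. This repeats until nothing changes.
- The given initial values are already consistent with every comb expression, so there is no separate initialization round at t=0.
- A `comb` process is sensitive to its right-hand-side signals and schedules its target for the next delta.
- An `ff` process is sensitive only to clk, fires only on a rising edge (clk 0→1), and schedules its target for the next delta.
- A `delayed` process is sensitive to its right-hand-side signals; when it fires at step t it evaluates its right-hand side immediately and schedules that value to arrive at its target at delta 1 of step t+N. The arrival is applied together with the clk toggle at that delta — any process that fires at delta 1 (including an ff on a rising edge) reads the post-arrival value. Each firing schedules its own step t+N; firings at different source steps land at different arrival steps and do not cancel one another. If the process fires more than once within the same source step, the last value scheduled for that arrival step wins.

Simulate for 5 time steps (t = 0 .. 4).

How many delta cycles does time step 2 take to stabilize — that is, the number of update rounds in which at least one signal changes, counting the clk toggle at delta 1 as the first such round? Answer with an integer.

2

[bits: w5,w2,w0,w7,clk,w3,w4,w6]
t=0: Δ0=00100111 Δ1=00101111 Δ2=00101101 Δ3=00101100 | 3Δ
t=1: Δ0=00101100 Δ1=00100100 | 1Δ
t=2: Δ0=00100100 Δ1=00101100 Δ2=00111100 | 2Δ
t=3: Δ0=00111100 Δ1=00110100 | 1Δ
t=4: Δ0=00110100 Δ1=00111100 Δ2=01111100 | 2Δ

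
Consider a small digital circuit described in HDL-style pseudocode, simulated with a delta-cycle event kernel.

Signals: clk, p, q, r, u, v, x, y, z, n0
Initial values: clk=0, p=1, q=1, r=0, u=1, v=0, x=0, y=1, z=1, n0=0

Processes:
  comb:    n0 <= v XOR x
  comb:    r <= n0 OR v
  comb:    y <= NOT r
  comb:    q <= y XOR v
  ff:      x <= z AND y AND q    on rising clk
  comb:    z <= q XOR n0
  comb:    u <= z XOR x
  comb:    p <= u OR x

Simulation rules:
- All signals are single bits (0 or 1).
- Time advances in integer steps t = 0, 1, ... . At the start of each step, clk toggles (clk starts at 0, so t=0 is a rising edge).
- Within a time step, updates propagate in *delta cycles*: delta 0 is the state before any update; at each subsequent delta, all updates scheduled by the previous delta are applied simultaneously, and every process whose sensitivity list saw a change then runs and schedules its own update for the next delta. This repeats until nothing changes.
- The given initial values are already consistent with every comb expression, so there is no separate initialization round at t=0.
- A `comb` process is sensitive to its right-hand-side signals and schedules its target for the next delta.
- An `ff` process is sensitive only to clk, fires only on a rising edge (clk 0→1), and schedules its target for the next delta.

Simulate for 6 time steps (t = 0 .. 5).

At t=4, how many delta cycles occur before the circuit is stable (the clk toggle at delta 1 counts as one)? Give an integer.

8

t=0 Δ0: q=1 y=1 z=1 n0=0 clk=0 v=0 x=0 p=1 u=1 r=0
  Δ1: clk:0→1
  Δ2: x:0→1
  Δ3: n0:0→1, u:1→0
  Δ4: z:1→0, r:0→1
  Δ5: y:1→0, u:0→1
  Δ6: q:1→0
  Δ7: z:0→1
  Δ8: u:1→0
  (8Δ to stable)
t=1 Δ0: q=0 y=0 z=1 n0=1 clk=1 v=0 x=1 p=1 u=0 r=1
  Δ1: clk:1→0
  (1Δ to stable)
t=2 Δ0: q=0 y=0 z=1 n0=1 clk=0 v=0 x=1 p=1 u=0 r=1
  Δ1: clk:0→1
  Δ2: x:1→0
  Δ3: n0:1→0, p:1→0, u:0→1
  Δ4: z:1→0, p:0→1, r:1→0
  Δ5: y:0→1, u:1→0
  Δ6: q:0→1, p:1→0
  Δ7: z:0→1
  Δ8: u:0→1
  Δ9: p:0→1
  (9Δ to stable)
t=3 Δ0: q=1 y=1 z=1 n0=0 clk=1 v=0 x=0 p=1 u=1 r=0
  Δ1: clk:1→0
  (1Δ to stable)
t=4 Δ0: q=1 y=1 z=1 n0=0 clk=0 v=0 x=0 p=1 u=1 r=0
  Δ1: clk:0→1
  Δ2: x:0→1
  Δ3: n0:0→1, u:1→0
  Δ4: z:1→0, r:0→1
  Δ5: y:1→0, u:0→1
  Δ6: q:1→0
  Δ7: z:0→1
  Δ8: u:1→0
  (8Δ to stable)
t=5 Δ0: q=0 y=0 z=1 n0=1 clk=1 v=0 x=1 p=1 u=0 r=1
  Δ1: clk:1→0
  (1Δ to stable)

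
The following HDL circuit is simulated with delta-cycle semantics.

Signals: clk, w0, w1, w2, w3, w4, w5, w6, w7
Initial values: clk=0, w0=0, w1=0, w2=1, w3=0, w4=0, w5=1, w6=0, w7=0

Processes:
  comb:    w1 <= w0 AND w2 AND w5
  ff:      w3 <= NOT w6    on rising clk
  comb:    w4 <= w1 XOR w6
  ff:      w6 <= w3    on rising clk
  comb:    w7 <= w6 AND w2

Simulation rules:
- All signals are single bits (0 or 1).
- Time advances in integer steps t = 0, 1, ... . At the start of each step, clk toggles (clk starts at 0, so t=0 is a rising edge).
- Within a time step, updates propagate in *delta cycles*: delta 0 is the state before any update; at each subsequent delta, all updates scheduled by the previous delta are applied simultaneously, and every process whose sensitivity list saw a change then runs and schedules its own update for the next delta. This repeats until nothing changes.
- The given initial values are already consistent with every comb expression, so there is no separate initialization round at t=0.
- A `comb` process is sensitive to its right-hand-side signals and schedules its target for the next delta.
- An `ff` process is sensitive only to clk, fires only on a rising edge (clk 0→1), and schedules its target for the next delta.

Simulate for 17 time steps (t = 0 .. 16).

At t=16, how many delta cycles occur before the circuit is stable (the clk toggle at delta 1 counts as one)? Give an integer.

2

t0.Δ0 w6=0 w3=0 clk=0 w7=0 w5=1 w0=0 w1=0 w2=1 w4=0
t0.Δ1 w6=0 w3=0 clk=1 w7=0 w5=1 w0=0 w1=0 w2=1 w4=0
t0.Δ2 w6=0 w3=1 clk=1 w7=0 w5=1 w0=0 w1=0 w2=1 w4=0
t1.Δ0 w6=0 w3=1 clk=1 w7=0 w5=1 w0=0 w1=0 w2=1 w4=0
t1.Δ1 w6=0 w3=1 clk=0 w7=0 w5=1 w0=0 w1=0 w2=1 w4=0
t2.Δ0 w6=0 w3=1 clk=0 w7=0 w5=1 w0=0 w1=0 w2=1 w4=0
t2.Δ1 w6=0 w3=1 clk=1 w7=0 w5=1 w0=0 w1=0 w2=1 w4=0
t2.Δ2 w6=1 w3=1 clk=1 w7=0 w5=1 w0=0 w1=0 w2=1 w4=0
t2.Δ3 w6=1 w3=1 clk=1 w7=1 w5=1 w0=0 w1=0 w2=1 w4=1
t3.Δ0 w6=1 w3=1 clk=1 w7=1 w5=1 w0=0 w1=0 w2=1 w4=1
t3.Δ1 w6=1 w3=1 clk=0 w7=1 w5=1 w0=0 w1=0 w2=1 w4=1
t4.Δ0 w6=1 w3=1 clk=0 w7=1 w5=1 w0=0 w1=0 w2=1 w4=1
t4.Δ1 w6=1 w3=1 clk=1 w7=1 w5=1 w0=0 w1=0 w2=1 w4=1
t4.Δ2 w6=1 w3=0 clk=1 w7=1 w5=1 w0=0 w1=0 w2=1 w4=1
t5.Δ0 w6=1 w3=0 clk=1 w7=1 w5=1 w0=0 w1=0 w2=1 w4=1
t5.Δ1 w6=1 w3=0 clk=0 w7=1 w5=1 w0=0 w1=0 w2=1 w4=1
t6.Δ0 w6=1 w3=0 clk=0 w7=1 w5=1 w0=0 w1=0 w2=1 w4=1
t6.Δ1 w6=1 w3=0 clk=1 w7=1 w5=1 w0=0 w1=0 w2=1 w4=1
t6.Δ2 w6=0 w3=0 clk=1 w7=1 w5=1 w0=0 w1=0 w2=1 w4=1
t6.Δ3 w6=0 w3=0 clk=1 w7=0 w5=1 w0=0 w1=0 w2=1 w4=0
t7.Δ0 w6=0 w3=0 clk=1 w7=0 w5=1 w0=0 w1=0 w2=1 w4=0
t7.Δ1 w6=0 w3=0 clk=0 w7=0 w5=1 w0=0 w1=0 w2=1 w4=0
t8.Δ0 w6=0 w3=0 clk=0 w7=0 w5=1 w0=0 w1=0 w2=1 w4=0
t8.Δ1 w6=0 w3=0 clk=1 w7=0 w5=1 w0=0 w1=0 w2=1 w4=0
t8.Δ2 w6=0 w3=1 clk=1 w7=0 w5=1 w0=0 w1=0 w2=1 w4=0
t9.Δ0 w6=0 w3=1 clk=1 w7=0 w5=1 w0=0 w1=0 w2=1 w4=0
t9.Δ1 w6=0 w3=1 clk=0 w7=0 w5=1 w0=0 w1=0 w2=1 w4=0
t10.Δ0 w6=0 w3=1 clk=0 w7=0 w5=1 w0=0 w1=0 w2=1 w4=0
t10.Δ1 w6=0 w3=1 clk=1 w7=0 w5=1 w0=0 w1=0 w2=1 w4=0
t10.Δ2 w6=1 w3=1 clk=1 w7=0 w5=1 w0=0 w1=0 w2=1 w4=0
t10.Δ3 w6=1 w3=1 clk=1 w7=1 w5=1 w0=0 w1=0 w2=1 w4=1
t11.Δ0 w6=1 w3=1 clk=1 w7=1 w5=1 w0=0 w1=0 w2=1 w4=1
t11.Δ1 w6=1 w3=1 clk=0 w7=1 w5=1 w0=0 w1=0 w2=1 w4=1
t12.Δ0 w6=1 w3=1 clk=0 w7=1 w5=1 w0=0 w1=0 w2=1 w4=1
t12.Δ1 w6=1 w3=1 clk=1 w7=1 w5=1 w0=0 w1=0 w2=1 w4=1
t12.Δ2 w6=1 w3=0 clk=1 w7=1 w5=1 w0=0 w1=0 w2=1 w4=1
t13.Δ0 w6=1 w3=0 clk=1 w7=1 w5=1 w0=0 w1=0 w2=1 w4=1
t13.Δ1 w6=1 w3=0 clk=0 w7=1 w5=1 w0=0 w1=0 w2=1 w4=1
t14.Δ0 w6=1 w3=0 clk=0 w7=1 w5=1 w0=0 w1=0 w2=1 w4=1
t14.Δ1 w6=1 w3=0 clk=1 w7=1 w5=1 w0=0 w1=0 w2=1 w4=1
t14.Δ2 w6=0 w3=0 clk=1 w7=1 w5=1 w0=0 w1=0 w2=1 w4=1
t14.Δ3 w6=0 w3=0 clk=1 w7=0 w5=1 w0=0 w1=0 w2=1 w4=0
t15.Δ0 w6=0 w3=0 clk=1 w7=0 w5=1 w0=0 w1=0 w2=1 w4=0
t15.Δ1 w6=0 w3=0 clk=0 w7=0 w5=1 w0=0 w1=0 w2=1 w4=0
t16.Δ0 w6=0 w3=0 clk=0 w7=0 w5=1 w0=0 w1=0 w2=1 w4=0
t16.Δ1 w6=0 w3=0 clk=1 w7=0 w5=1 w0=0 w1=0 w2=1 w4=0
t16.Δ2 w6=0 w3=1 clk=1 w7=0 w5=1 w0=0 w1=0 w2=1 w4=0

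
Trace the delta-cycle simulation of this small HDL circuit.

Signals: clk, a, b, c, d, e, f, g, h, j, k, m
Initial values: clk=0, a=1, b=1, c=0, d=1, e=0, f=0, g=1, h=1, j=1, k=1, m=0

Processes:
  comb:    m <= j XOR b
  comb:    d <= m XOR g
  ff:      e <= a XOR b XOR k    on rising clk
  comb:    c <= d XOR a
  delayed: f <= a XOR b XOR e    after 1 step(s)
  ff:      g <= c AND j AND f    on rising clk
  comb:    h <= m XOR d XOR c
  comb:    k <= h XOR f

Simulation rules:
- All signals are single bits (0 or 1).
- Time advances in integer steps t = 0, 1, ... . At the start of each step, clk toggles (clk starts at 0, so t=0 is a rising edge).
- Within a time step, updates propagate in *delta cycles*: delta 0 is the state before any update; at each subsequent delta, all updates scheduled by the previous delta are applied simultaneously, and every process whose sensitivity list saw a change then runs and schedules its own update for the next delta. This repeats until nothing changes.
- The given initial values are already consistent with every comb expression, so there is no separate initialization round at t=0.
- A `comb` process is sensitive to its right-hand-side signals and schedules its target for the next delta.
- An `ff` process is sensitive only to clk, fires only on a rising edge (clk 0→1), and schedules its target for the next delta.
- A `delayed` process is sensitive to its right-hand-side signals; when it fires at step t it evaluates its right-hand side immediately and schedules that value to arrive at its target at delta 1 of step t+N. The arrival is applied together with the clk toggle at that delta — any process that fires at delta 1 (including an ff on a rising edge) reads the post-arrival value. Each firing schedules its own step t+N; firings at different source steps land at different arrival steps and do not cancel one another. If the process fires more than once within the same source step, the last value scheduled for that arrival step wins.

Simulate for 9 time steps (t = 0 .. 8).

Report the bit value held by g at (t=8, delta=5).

0

[bits: c,b,clk,k,d,a,j,h,g,m,e,f]
t=0: Δ0=010111111000 Δ1=011111111000 Δ2=011111110010 Δ3=011101110010 Δ4=111101100010 Δ5=111001110010 Δ6=111101110010 | 6Δ
t=1: Δ0=111101110010 Δ1=110101110011 Δ2=110001110011 | 2Δ
t=2: Δ0=110001110011 Δ1=111001110011 Δ2=111001111001 Δ3=111011111001 Δ4=011011101001 Δ5=011111111001 Δ6=011011111001 | 6Δ
t=3: Δ0=011011111001 Δ1=010011111000 Δ2=010111111000 | 2Δ
t=4: Δ0=010111111000 Δ1=011111111000 Δ2=011111110010 Δ3=011101110010 Δ4=111101100010 Δ5=111001110010 Δ6=111101110010 | 6Δ
t=5: Δ0=111101110010 Δ1=110101110011 Δ2=110001110011 | 2Δ
t=6: Δ0=110001110011 Δ1=111001110011 Δ2=111001111001 Δ3=111011111001 Δ4=011011101001 Δ5=011111111001 Δ6=011011111001 | 6Δ
t=7: Δ0=011011111001 Δ1=010011111000 Δ2=010111111000 | 2Δ
t=8: Δ0=010111111000 Δ1=011111111000 Δ2=011111110010 Δ3=011101110010 Δ4=111101100010 Δ5=111001110010 Δ6=111101110010 | 6Δ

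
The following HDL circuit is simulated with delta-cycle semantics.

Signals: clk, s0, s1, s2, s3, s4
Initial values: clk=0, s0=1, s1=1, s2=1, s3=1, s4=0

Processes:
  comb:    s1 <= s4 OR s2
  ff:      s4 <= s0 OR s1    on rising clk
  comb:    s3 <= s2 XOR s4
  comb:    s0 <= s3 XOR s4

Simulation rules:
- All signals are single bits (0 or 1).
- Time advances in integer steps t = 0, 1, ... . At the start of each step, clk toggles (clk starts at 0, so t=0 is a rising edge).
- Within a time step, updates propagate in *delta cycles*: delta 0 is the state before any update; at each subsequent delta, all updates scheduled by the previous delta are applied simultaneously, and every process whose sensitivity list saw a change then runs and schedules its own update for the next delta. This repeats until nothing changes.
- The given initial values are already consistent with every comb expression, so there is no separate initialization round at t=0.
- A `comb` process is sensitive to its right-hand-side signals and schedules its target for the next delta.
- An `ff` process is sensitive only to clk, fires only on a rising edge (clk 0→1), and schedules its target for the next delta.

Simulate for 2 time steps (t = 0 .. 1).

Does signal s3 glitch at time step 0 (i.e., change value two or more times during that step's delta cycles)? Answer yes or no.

no

t0.Δ0 s0=1 s2=1 s3=1 s1=1 s4=0 clk=0
t0.Δ1 s0=1 s2=1 s3=1 s1=1 s4=0 clk=1
t0.Δ2 s0=1 s2=1 s3=1 s1=1 s4=1 clk=1
t0.Δ3 s0=0 s2=1 s3=0 s1=1 s4=1 clk=1
t0.Δ4 s0=1 s2=1 s3=0 s1=1 s4=1 clk=1
t1.Δ0 s0=1 s2=1 s3=0 s1=1 s4=1 clk=1
t1.Δ1 s0=1 s2=1 s3=0 s1=1 s4=1 clk=0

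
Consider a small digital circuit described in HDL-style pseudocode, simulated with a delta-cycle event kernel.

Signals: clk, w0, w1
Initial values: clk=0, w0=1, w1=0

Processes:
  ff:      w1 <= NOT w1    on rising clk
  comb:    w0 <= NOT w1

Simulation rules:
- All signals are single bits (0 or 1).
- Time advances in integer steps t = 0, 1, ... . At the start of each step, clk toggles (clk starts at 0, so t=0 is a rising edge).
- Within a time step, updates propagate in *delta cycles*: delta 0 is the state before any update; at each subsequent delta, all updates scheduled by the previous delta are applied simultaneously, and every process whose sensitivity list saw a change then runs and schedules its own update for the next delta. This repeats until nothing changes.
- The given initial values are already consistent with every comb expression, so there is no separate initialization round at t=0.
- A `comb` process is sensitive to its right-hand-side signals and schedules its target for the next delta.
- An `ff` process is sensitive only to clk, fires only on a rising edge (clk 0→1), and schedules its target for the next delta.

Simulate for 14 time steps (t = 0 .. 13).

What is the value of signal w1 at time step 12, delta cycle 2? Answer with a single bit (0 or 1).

t0.Δ0 w0=1 clk=0 w1=0
t0.Δ1 w0=1 clk=1 w1=0
t0.Δ2 w0=1 clk=1 w1=1
t0.Δ3 w0=0 clk=1 w1=1
t1.Δ0 w0=0 clk=1 w1=1
t1.Δ1 w0=0 clk=0 w1=1
t2.Δ0 w0=0 clk=0 w1=1
t2.Δ1 w0=0 clk=1 w1=1
t2.Δ2 w0=0 clk=1 w1=0
t2.Δ3 w0=1 clk=1 w1=0
t3.Δ0 w0=1 clk=1 w1=0
t3.Δ1 w0=1 clk=0 w1=0
t4.Δ0 w0=1 clk=0 w1=0
t4.Δ1 w0=1 clk=1 w1=0
t4.Δ2 w0=1 clk=1 w1=1
t4.Δ3 w0=0 clk=1 w1=1
t5.Δ0 w0=0 clk=1 w1=1
t5.Δ1 w0=0 clk=0 w1=1
t6.Δ0 w0=0 clk=0 w1=1
t6.Δ1 w0=0 clk=1 w1=1
t6.Δ2 w0=0 clk=1 w1=0
t6.Δ3 w0=1 clk=1 w1=0
t7.Δ0 w0=1 clk=1 w1=0
t7.Δ1 w0=1 clk=0 w1=0
t8.Δ0 w0=1 clk=0 w1=0
t8.Δ1 w0=1 clk=1 w1=0
t8.Δ2 w0=1 clk=1 w1=1
t8.Δ3 w0=0 clk=1 w1=1
t9.Δ0 w0=0 clk=1 w1=1
t9.Δ1 w0=0 clk=0 w1=1
t10.Δ0 w0=0 clk=0 w1=1
t10.Δ1 w0=0 clk=1 w1=1
t10.Δ2 w0=0 clk=1 w1=0
t10.Δ3 w0=1 clk=1 w1=0
t11.Δ0 w0=1 clk=1 w1=0
t11.Δ1 w0=1 clk=0 w1=0
t12.Δ0 w0=1 clk=0 w1=0
t12.Δ1 w0=1 clk=1 w1=0
t12.Δ2 w0=1 clk=1 w1=1
t12.Δ3 w0=0 clk=1 w1=1
t13.Δ0 w0=0 clk=1 w1=1
t13.Δ1 w0=0 clk=0 w1=1

1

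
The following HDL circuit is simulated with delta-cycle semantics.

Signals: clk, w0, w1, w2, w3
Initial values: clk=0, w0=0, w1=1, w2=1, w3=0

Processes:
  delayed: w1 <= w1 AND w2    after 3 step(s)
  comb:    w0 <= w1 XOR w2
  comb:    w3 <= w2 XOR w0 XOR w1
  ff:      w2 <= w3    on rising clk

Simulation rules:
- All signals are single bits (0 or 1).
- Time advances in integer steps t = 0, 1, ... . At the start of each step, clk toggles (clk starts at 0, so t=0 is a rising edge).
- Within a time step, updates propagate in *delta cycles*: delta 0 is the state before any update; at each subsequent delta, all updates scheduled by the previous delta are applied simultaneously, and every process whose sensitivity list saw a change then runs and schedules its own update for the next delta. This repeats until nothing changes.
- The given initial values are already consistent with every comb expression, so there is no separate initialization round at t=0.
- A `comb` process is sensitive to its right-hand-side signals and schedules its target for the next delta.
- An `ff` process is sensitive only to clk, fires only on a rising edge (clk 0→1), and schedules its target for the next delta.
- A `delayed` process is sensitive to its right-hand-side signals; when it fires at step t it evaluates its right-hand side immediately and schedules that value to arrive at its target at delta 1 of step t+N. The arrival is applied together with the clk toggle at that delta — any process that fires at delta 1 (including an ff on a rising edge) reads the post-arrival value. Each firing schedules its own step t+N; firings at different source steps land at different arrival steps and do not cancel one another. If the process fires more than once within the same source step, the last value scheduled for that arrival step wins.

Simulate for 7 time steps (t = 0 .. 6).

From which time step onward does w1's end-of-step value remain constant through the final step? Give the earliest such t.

t=0 Δ0: clk=0 w1=1 w0=0 w2=1 w3=0
  Δ1: clk:0→1
  Δ2: w2:1→0
  Δ3: w0:0→1, w3:0→1
  Δ4: w3:1→0
  (4Δ to stable)
t=1 Δ0: clk=1 w1=1 w0=1 w2=0 w3=0
  Δ1: clk:1→0
  (1Δ to stable)
t=2 Δ0: clk=0 w1=1 w0=1 w2=0 w3=0
  Δ1: clk:0→1
  (1Δ to stable)
t=3 Δ0: clk=1 w1=1 w0=1 w2=0 w3=0
  Δ1: clk:1→0, w1:1→0
  Δ2: w0:1→0, w3:0→1
  Δ3: w3:1→0
  (3Δ to stable)
t=4 Δ0: clk=0 w1=0 w0=0 w2=0 w3=0
  Δ1: clk:0→1
  (1Δ to stable)
t=5 Δ0: clk=1 w1=0 w0=0 w2=0 w3=0
  Δ1: clk:1→0
  (1Δ to stable)
t=6 Δ0: clk=0 w1=0 w0=0 w2=0 w3=0
  Δ1: clk:0→1
  (1Δ to stable)

3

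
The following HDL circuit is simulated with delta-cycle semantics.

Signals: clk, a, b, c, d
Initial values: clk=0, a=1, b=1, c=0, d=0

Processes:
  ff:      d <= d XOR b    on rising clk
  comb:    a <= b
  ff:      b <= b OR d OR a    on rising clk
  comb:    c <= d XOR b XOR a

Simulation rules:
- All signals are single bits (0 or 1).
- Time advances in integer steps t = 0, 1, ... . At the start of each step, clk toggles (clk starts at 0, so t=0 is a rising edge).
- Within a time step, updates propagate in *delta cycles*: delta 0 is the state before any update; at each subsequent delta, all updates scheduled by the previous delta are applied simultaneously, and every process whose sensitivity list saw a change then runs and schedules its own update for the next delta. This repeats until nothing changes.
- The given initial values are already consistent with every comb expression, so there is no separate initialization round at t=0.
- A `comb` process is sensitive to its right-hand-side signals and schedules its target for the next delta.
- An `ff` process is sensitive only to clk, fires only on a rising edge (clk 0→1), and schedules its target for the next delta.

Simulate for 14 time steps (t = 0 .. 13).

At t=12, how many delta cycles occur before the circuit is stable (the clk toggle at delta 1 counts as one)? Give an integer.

3

t0.Δ0 b=1 d=0 a=1 c=0 clk=0
t0.Δ1 b=1 d=0 a=1 c=0 clk=1
t0.Δ2 b=1 d=1 a=1 c=0 clk=1
t0.Δ3 b=1 d=1 a=1 c=1 clk=1
t1.Δ0 b=1 d=1 a=1 c=1 clk=1
t1.Δ1 b=1 d=1 a=1 c=1 clk=0
t2.Δ0 b=1 d=1 a=1 c=1 clk=0
t2.Δ1 b=1 d=1 a=1 c=1 clk=1
t2.Δ2 b=1 d=0 a=1 c=1 clk=1
t2.Δ3 b=1 d=0 a=1 c=0 clk=1
t3.Δ0 b=1 d=0 a=1 c=0 clk=1
t3.Δ1 b=1 d=0 a=1 c=0 clk=0
t4.Δ0 b=1 d=0 a=1 c=0 clk=0
t4.Δ1 b=1 d=0 a=1 c=0 clk=1
t4.Δ2 b=1 d=1 a=1 c=0 clk=1
t4.Δ3 b=1 d=1 a=1 c=1 clk=1
t5.Δ0 b=1 d=1 a=1 c=1 clk=1
t5.Δ1 b=1 d=1 a=1 c=1 clk=0
t6.Δ0 b=1 d=1 a=1 c=1 clk=0
t6.Δ1 b=1 d=1 a=1 c=1 clk=1
t6.Δ2 b=1 d=0 a=1 c=1 clk=1
t6.Δ3 b=1 d=0 a=1 c=0 clk=1
t7.Δ0 b=1 d=0 a=1 c=0 clk=1
t7.Δ1 b=1 d=0 a=1 c=0 clk=0
t8.Δ0 b=1 d=0 a=1 c=0 clk=0
t8.Δ1 b=1 d=0 a=1 c=0 clk=1
t8.Δ2 b=1 d=1 a=1 c=0 clk=1
t8.Δ3 b=1 d=1 a=1 c=1 clk=1
t9.Δ0 b=1 d=1 a=1 c=1 clk=1
t9.Δ1 b=1 d=1 a=1 c=1 clk=0
t10.Δ0 b=1 d=1 a=1 c=1 clk=0
t10.Δ1 b=1 d=1 a=1 c=1 clk=1
t10.Δ2 b=1 d=0 a=1 c=1 clk=1
t10.Δ3 b=1 d=0 a=1 c=0 clk=1
t11.Δ0 b=1 d=0 a=1 c=0 clk=1
t11.Δ1 b=1 d=0 a=1 c=0 clk=0
t12.Δ0 b=1 d=0 a=1 c=0 clk=0
t12.Δ1 b=1 d=0 a=1 c=0 clk=1
t12.Δ2 b=1 d=1 a=1 c=0 clk=1
t12.Δ3 b=1 d=1 a=1 c=1 clk=1
t13.Δ0 b=1 d=1 a=1 c=1 clk=1
t13.Δ1 b=1 d=1 a=1 c=1 clk=0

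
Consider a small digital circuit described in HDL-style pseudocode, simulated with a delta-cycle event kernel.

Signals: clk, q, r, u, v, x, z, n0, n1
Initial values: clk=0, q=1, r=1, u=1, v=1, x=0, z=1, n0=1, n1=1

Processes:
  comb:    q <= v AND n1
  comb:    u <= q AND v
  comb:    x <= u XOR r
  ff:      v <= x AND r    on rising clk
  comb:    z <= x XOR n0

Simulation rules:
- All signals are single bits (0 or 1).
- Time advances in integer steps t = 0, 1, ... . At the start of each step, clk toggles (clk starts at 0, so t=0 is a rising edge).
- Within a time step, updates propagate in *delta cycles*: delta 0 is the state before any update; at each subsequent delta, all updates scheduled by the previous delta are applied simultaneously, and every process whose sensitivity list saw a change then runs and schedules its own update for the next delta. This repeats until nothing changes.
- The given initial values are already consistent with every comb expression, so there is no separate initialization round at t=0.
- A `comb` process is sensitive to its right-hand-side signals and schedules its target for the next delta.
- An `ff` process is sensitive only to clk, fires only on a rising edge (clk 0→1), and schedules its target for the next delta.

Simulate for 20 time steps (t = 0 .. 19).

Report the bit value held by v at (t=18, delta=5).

[bits: clk,q,u,r,n1,v,n0,z,x]
t=0: Δ0=011111110 Δ1=111111110 Δ2=111110110 Δ3=100110110 Δ4=100110111 Δ5=100110101 | 5Δ
t=1: Δ0=100110101 Δ1=000110101 | 1Δ
t=2: Δ0=000110101 Δ1=100110101 Δ2=100111101 Δ3=110111101 Δ4=111111101 Δ5=111111100 Δ6=111111110 | 6Δ
t=3: Δ0=111111110 Δ1=011111110 | 1Δ
t=4: Δ0=011111110 Δ1=111111110 Δ2=111110110 Δ3=100110110 Δ4=100110111 Δ5=100110101 | 5Δ
t=5: Δ0=100110101 Δ1=000110101 | 1Δ
t=6: Δ0=000110101 Δ1=100110101 Δ2=100111101 Δ3=110111101 Δ4=111111101 Δ5=111111100 Δ6=111111110 | 6Δ
t=7: Δ0=111111110 Δ1=011111110 | 1Δ
t=8: Δ0=011111110 Δ1=111111110 Δ2=111110110 Δ3=100110110 Δ4=100110111 Δ5=100110101 | 5Δ
t=9: Δ0=100110101 Δ1=000110101 | 1Δ
t=10: Δ0=000110101 Δ1=100110101 Δ2=100111101 Δ3=110111101 Δ4=111111101 Δ5=111111100 Δ6=111111110 | 6Δ
t=11: Δ0=111111110 Δ1=011111110 | 1Δ
t=12: Δ0=011111110 Δ1=111111110 Δ2=111110110 Δ3=100110110 Δ4=100110111 Δ5=100110101 | 5Δ
t=13: Δ0=100110101 Δ1=000110101 | 1Δ
t=14: Δ0=000110101 Δ1=100110101 Δ2=100111101 Δ3=110111101 Δ4=111111101 Δ5=111111100 Δ6=111111110 | 6Δ
t=15: Δ0=111111110 Δ1=011111110 | 1Δ
t=16: Δ0=011111110 Δ1=111111110 Δ2=111110110 Δ3=100110110 Δ4=100110111 Δ5=100110101 | 5Δ
t=17: Δ0=100110101 Δ1=000110101 | 1Δ
t=18: Δ0=000110101 Δ1=100110101 Δ2=100111101 Δ3=110111101 Δ4=111111101 Δ5=111111100 Δ6=111111110 | 6Δ
t=19: Δ0=111111110 Δ1=011111110 | 1Δ

1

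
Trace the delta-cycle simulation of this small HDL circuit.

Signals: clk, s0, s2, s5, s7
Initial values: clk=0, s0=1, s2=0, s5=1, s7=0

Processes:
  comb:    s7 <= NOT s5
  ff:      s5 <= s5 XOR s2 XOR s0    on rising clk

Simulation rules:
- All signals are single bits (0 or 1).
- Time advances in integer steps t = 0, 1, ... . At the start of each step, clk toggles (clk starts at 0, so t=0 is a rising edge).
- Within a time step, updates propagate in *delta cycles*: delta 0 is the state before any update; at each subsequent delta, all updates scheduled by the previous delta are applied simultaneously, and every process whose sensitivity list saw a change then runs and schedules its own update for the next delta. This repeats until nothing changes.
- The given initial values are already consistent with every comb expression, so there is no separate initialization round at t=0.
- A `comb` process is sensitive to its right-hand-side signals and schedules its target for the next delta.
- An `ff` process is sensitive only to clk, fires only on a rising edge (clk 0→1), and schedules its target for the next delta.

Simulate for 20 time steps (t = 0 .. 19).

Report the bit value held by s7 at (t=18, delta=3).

t0.Δ0 s7=0 clk=0 s5=1 s0=1 s2=0
t0.Δ1 s7=0 clk=1 s5=1 s0=1 s2=0
t0.Δ2 s7=0 clk=1 s5=0 s0=1 s2=0
t0.Δ3 s7=1 clk=1 s5=0 s0=1 s2=0
t1.Δ0 s7=1 clk=1 s5=0 s0=1 s2=0
t1.Δ1 s7=1 clk=0 s5=0 s0=1 s2=0
t2.Δ0 s7=1 clk=0 s5=0 s0=1 s2=0
t2.Δ1 s7=1 clk=1 s5=0 s0=1 s2=0
t2.Δ2 s7=1 clk=1 s5=1 s0=1 s2=0
t2.Δ3 s7=0 clk=1 s5=1 s0=1 s2=0
t3.Δ0 s7=0 clk=1 s5=1 s0=1 s2=0
t3.Δ1 s7=0 clk=0 s5=1 s0=1 s2=0
t4.Δ0 s7=0 clk=0 s5=1 s0=1 s2=0
t4.Δ1 s7=0 clk=1 s5=1 s0=1 s2=0
t4.Δ2 s7=0 clk=1 s5=0 s0=1 s2=0
t4.Δ3 s7=1 clk=1 s5=0 s0=1 s2=0
t5.Δ0 s7=1 clk=1 s5=0 s0=1 s2=0
t5.Δ1 s7=1 clk=0 s5=0 s0=1 s2=0
t6.Δ0 s7=1 clk=0 s5=0 s0=1 s2=0
t6.Δ1 s7=1 clk=1 s5=0 s0=1 s2=0
t6.Δ2 s7=1 clk=1 s5=1 s0=1 s2=0
t6.Δ3 s7=0 clk=1 s5=1 s0=1 s2=0
t7.Δ0 s7=0 clk=1 s5=1 s0=1 s2=0
t7.Δ1 s7=0 clk=0 s5=1 s0=1 s2=0
t8.Δ0 s7=0 clk=0 s5=1 s0=1 s2=0
t8.Δ1 s7=0 clk=1 s5=1 s0=1 s2=0
t8.Δ2 s7=0 clk=1 s5=0 s0=1 s2=0
t8.Δ3 s7=1 clk=1 s5=0 s0=1 s2=0
t9.Δ0 s7=1 clk=1 s5=0 s0=1 s2=0
t9.Δ1 s7=1 clk=0 s5=0 s0=1 s2=0
t10.Δ0 s7=1 clk=0 s5=0 s0=1 s2=0
t10.Δ1 s7=1 clk=1 s5=0 s0=1 s2=0
t10.Δ2 s7=1 clk=1 s5=1 s0=1 s2=0
t10.Δ3 s7=0 clk=1 s5=1 s0=1 s2=0
t11.Δ0 s7=0 clk=1 s5=1 s0=1 s2=0
t11.Δ1 s7=0 clk=0 s5=1 s0=1 s2=0
t12.Δ0 s7=0 clk=0 s5=1 s0=1 s2=0
t12.Δ1 s7=0 clk=1 s5=1 s0=1 s2=0
t12.Δ2 s7=0 clk=1 s5=0 s0=1 s2=0
t12.Δ3 s7=1 clk=1 s5=0 s0=1 s2=0
t13.Δ0 s7=1 clk=1 s5=0 s0=1 s2=0
t13.Δ1 s7=1 clk=0 s5=0 s0=1 s2=0
t14.Δ0 s7=1 clk=0 s5=0 s0=1 s2=0
t14.Δ1 s7=1 clk=1 s5=0 s0=1 s2=0
t14.Δ2 s7=1 clk=1 s5=1 s0=1 s2=0
t14.Δ3 s7=0 clk=1 s5=1 s0=1 s2=0
t15.Δ0 s7=0 clk=1 s5=1 s0=1 s2=0
t15.Δ1 s7=0 clk=0 s5=1 s0=1 s2=0
t16.Δ0 s7=0 clk=0 s5=1 s0=1 s2=0
t16.Δ1 s7=0 clk=1 s5=1 s0=1 s2=0
t16.Δ2 s7=0 clk=1 s5=0 s0=1 s2=0
t16.Δ3 s7=1 clk=1 s5=0 s0=1 s2=0
t17.Δ0 s7=1 clk=1 s5=0 s0=1 s2=0
t17.Δ1 s7=1 clk=0 s5=0 s0=1 s2=0
t18.Δ0 s7=1 clk=0 s5=0 s0=1 s2=0
t18.Δ1 s7=1 clk=1 s5=0 s0=1 s2=0
t18.Δ2 s7=1 clk=1 s5=1 s0=1 s2=0
t18.Δ3 s7=0 clk=1 s5=1 s0=1 s2=0
t19.Δ0 s7=0 clk=1 s5=1 s0=1 s2=0
t19.Δ1 s7=0 clk=0 s5=1 s0=1 s2=0

0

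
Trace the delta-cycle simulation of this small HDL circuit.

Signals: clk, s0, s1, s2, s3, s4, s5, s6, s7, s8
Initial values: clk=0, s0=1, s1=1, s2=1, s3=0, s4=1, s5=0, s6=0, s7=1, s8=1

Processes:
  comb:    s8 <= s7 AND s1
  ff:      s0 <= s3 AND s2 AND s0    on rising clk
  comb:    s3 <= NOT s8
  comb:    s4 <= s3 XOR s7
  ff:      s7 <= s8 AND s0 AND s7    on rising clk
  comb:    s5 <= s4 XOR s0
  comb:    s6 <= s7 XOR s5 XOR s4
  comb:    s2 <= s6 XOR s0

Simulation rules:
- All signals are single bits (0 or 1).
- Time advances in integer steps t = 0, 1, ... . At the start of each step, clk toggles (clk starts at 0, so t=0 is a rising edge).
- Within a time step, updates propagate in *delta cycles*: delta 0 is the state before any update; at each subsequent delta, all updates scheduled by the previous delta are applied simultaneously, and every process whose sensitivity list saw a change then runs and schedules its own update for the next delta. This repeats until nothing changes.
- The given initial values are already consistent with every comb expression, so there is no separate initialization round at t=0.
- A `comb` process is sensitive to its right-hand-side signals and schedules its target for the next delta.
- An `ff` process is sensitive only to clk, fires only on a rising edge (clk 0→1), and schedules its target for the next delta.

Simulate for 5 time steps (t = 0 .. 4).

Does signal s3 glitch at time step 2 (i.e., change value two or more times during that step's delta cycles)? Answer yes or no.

no

t=0 Δ0: s5=0 s0=1 clk=0 s1=1 s8=1 s2=1 s3=0 s4=1 s7=1 s6=0
  Δ1: clk:0→1
  Δ2: s0:1→0
  Δ3: s5:0→1, s2:1→0
  Δ4: s6:0→1
  Δ5: s2:0→1
  (5Δ to stable)
t=1 Δ0: s5=1 s0=0 clk=1 s1=1 s8=1 s2=1 s3=0 s4=1 s7=1 s6=1
  Δ1: clk:1→0
  (1Δ to stable)
t=2 Δ0: s5=1 s0=0 clk=0 s1=1 s8=1 s2=1 s3=0 s4=1 s7=1 s6=1
  Δ1: clk:0→1
  Δ2: s7:1→0
  Δ3: s8:1→0, s4:1→0, s6:1→0
  Δ4: s5:1→0, s2:1→0, s3:0→1, s6:0→1
  Δ5: s2:0→1, s4:0→1, s6:1→0
  Δ6: s5:0→1, s2:1→0, s6:0→1
  Δ7: s2:0→1, s6:1→0
  Δ8: s2:1→0
  (8Δ to stable)
t=3 Δ0: s5=1 s0=0 clk=1 s1=1 s8=0 s2=0 s3=1 s4=1 s7=0 s6=0
  Δ1: clk:1→0
  (1Δ to stable)
t=4 Δ0: s5=1 s0=0 clk=0 s1=1 s8=0 s2=0 s3=1 s4=1 s7=0 s6=0
  Δ1: clk:0→1
  (1Δ to stable)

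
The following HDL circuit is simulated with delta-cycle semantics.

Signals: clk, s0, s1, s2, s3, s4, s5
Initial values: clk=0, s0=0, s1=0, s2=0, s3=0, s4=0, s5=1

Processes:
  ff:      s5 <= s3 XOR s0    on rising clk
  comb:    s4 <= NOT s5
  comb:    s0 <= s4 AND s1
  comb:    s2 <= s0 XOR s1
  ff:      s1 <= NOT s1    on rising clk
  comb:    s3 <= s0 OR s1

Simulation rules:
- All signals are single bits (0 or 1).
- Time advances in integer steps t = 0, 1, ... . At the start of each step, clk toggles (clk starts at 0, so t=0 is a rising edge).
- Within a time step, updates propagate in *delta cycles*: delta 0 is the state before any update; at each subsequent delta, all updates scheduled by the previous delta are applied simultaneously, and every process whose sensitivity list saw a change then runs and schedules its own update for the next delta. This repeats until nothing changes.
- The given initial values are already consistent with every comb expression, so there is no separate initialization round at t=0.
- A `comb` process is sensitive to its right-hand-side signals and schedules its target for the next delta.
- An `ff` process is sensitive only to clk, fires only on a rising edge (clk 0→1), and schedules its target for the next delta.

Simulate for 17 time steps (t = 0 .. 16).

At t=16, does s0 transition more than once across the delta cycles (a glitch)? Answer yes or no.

t0.Δ0 s0=0 clk=0 s3=0 s1=0 s2=0 s4=0 s5=1
t0.Δ1 s0=0 clk=1 s3=0 s1=0 s2=0 s4=0 s5=1
t0.Δ2 s0=0 clk=1 s3=0 s1=1 s2=0 s4=0 s5=0
t0.Δ3 s0=0 clk=1 s3=1 s1=1 s2=1 s4=1 s5=0
t0.Δ4 s0=1 clk=1 s3=1 s1=1 s2=1 s4=1 s5=0
t0.Δ5 s0=1 clk=1 s3=1 s1=1 s2=0 s4=1 s5=0
t1.Δ0 s0=1 clk=1 s3=1 s1=1 s2=0 s4=1 s5=0
t1.Δ1 s0=1 clk=0 s3=1 s1=1 s2=0 s4=1 s5=0
t2.Δ0 s0=1 clk=0 s3=1 s1=1 s2=0 s4=1 s5=0
t2.Δ1 s0=1 clk=1 s3=1 s1=1 s2=0 s4=1 s5=0
t2.Δ2 s0=1 clk=1 s3=1 s1=0 s2=0 s4=1 s5=0
t2.Δ3 s0=0 clk=1 s3=1 s1=0 s2=1 s4=1 s5=0
t2.Δ4 s0=0 clk=1 s3=0 s1=0 s2=0 s4=1 s5=0
t3.Δ0 s0=0 clk=1 s3=0 s1=0 s2=0 s4=1 s5=0
t3.Δ1 s0=0 clk=0 s3=0 s1=0 s2=0 s4=1 s5=0
t4.Δ0 s0=0 clk=0 s3=0 s1=0 s2=0 s4=1 s5=0
t4.Δ1 s0=0 clk=1 s3=0 s1=0 s2=0 s4=1 s5=0
t4.Δ2 s0=0 clk=1 s3=0 s1=1 s2=0 s4=1 s5=0
t4.Δ3 s0=1 clk=1 s3=1 s1=1 s2=1 s4=1 s5=0
t4.Δ4 s0=1 clk=1 s3=1 s1=1 s2=0 s4=1 s5=0
t5.Δ0 s0=1 clk=1 s3=1 s1=1 s2=0 s4=1 s5=0
t5.Δ1 s0=1 clk=0 s3=1 s1=1 s2=0 s4=1 s5=0
t6.Δ0 s0=1 clk=0 s3=1 s1=1 s2=0 s4=1 s5=0
t6.Δ1 s0=1 clk=1 s3=1 s1=1 s2=0 s4=1 s5=0
t6.Δ2 s0=1 clk=1 s3=1 s1=0 s2=0 s4=1 s5=0
t6.Δ3 s0=0 clk=1 s3=1 s1=0 s2=1 s4=1 s5=0
t6.Δ4 s0=0 clk=1 s3=0 s1=0 s2=0 s4=1 s5=0
t7.Δ0 s0=0 clk=1 s3=0 s1=0 s2=0 s4=1 s5=0
t7.Δ1 s0=0 clk=0 s3=0 s1=0 s2=0 s4=1 s5=0
t8.Δ0 s0=0 clk=0 s3=0 s1=0 s2=0 s4=1 s5=0
t8.Δ1 s0=0 clk=1 s3=0 s1=0 s2=0 s4=1 s5=0
t8.Δ2 s0=0 clk=1 s3=0 s1=1 s2=0 s4=1 s5=0
t8.Δ3 s0=1 clk=1 s3=1 s1=1 s2=1 s4=1 s5=0
t8.Δ4 s0=1 clk=1 s3=1 s1=1 s2=0 s4=1 s5=0
t9.Δ0 s0=1 clk=1 s3=1 s1=1 s2=0 s4=1 s5=0
t9.Δ1 s0=1 clk=0 s3=1 s1=1 s2=0 s4=1 s5=0
t10.Δ0 s0=1 clk=0 s3=1 s1=1 s2=0 s4=1 s5=0
t10.Δ1 s0=1 clk=1 s3=1 s1=1 s2=0 s4=1 s5=0
t10.Δ2 s0=1 clk=1 s3=1 s1=0 s2=0 s4=1 s5=0
t10.Δ3 s0=0 clk=1 s3=1 s1=0 s2=1 s4=1 s5=0
t10.Δ4 s0=0 clk=1 s3=0 s1=0 s2=0 s4=1 s5=0
t11.Δ0 s0=0 clk=1 s3=0 s1=0 s2=0 s4=1 s5=0
t11.Δ1 s0=0 clk=0 s3=0 s1=0 s2=0 s4=1 s5=0
t12.Δ0 s0=0 clk=0 s3=0 s1=0 s2=0 s4=1 s5=0
t12.Δ1 s0=0 clk=1 s3=0 s1=0 s2=0 s4=1 s5=0
t12.Δ2 s0=0 clk=1 s3=0 s1=1 s2=0 s4=1 s5=0
t12.Δ3 s0=1 clk=1 s3=1 s1=1 s2=1 s4=1 s5=0
t12.Δ4 s0=1 clk=1 s3=1 s1=1 s2=0 s4=1 s5=0
t13.Δ0 s0=1 clk=1 s3=1 s1=1 s2=0 s4=1 s5=0
t13.Δ1 s0=1 clk=0 s3=1 s1=1 s2=0 s4=1 s5=0
t14.Δ0 s0=1 clk=0 s3=1 s1=1 s2=0 s4=1 s5=0
t14.Δ1 s0=1 clk=1 s3=1 s1=1 s2=0 s4=1 s5=0
t14.Δ2 s0=1 clk=1 s3=1 s1=0 s2=0 s4=1 s5=0
t14.Δ3 s0=0 clk=1 s3=1 s1=0 s2=1 s4=1 s5=0
t14.Δ4 s0=0 clk=1 s3=0 s1=0 s2=0 s4=1 s5=0
t15.Δ0 s0=0 clk=1 s3=0 s1=0 s2=0 s4=1 s5=0
t15.Δ1 s0=0 clk=0 s3=0 s1=0 s2=0 s4=1 s5=0
t16.Δ0 s0=0 clk=0 s3=0 s1=0 s2=0 s4=1 s5=0
t16.Δ1 s0=0 clk=1 s3=0 s1=0 s2=0 s4=1 s5=0
t16.Δ2 s0=0 clk=1 s3=0 s1=1 s2=0 s4=1 s5=0
t16.Δ3 s0=1 clk=1 s3=1 s1=1 s2=1 s4=1 s5=0
t16.Δ4 s0=1 clk=1 s3=1 s1=1 s2=0 s4=1 s5=0

no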